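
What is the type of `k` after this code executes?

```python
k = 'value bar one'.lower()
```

str.lower() returns str

str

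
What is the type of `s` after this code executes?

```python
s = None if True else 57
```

Ternary: condition is True, if branch (None) taken → NoneType

NoneType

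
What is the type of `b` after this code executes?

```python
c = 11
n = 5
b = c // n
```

int // int returns int (11 // 5 = 2)

int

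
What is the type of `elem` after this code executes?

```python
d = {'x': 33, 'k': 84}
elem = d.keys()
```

.keys() returns a dict_keys view object

dict_keys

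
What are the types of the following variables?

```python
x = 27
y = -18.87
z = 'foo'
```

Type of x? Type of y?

x is int; y is float

int, float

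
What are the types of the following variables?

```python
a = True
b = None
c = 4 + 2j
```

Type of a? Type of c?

a is bool; c is complex

bool, complex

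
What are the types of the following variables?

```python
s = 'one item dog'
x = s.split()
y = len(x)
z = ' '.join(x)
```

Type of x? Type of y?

str.split() returns list; len() returns int

list, int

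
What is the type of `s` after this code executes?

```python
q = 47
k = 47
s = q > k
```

Comparison operators return bool

bool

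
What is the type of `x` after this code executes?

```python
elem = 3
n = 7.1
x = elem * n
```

int * float returns float (3 * 7.1 = 21.3)

float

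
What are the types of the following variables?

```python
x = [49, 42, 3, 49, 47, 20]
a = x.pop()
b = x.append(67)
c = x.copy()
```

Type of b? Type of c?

list.append() returns None; list.copy() returns list

NoneType, list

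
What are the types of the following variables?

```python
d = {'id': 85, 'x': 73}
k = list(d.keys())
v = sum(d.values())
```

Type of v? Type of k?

sum of int values returns int; list(...) returns list

int, list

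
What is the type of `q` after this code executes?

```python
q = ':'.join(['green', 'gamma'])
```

str.join() returns str

str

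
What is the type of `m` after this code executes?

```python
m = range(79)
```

range() returns a range object

range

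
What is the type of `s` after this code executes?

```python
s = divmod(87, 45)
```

divmod() returns a tuple (quotient, remainder)

tuple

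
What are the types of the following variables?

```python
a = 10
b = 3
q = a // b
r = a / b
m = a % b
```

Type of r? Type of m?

int / int returns float; int % int returns int

float, int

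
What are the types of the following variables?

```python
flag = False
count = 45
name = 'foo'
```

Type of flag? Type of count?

flag is bool; count is int

bool, int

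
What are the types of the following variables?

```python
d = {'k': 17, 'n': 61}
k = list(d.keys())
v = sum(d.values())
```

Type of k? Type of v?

list(...) returns list; sum of int values returns int

list, int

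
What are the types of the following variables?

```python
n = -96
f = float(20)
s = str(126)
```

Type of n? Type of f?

n is int; f is float

int, float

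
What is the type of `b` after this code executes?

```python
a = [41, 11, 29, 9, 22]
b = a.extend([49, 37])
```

list.extend() returns None

NoneType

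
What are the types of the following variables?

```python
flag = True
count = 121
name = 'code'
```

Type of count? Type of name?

count is int; name is str

int, str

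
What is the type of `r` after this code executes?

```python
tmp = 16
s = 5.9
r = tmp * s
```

int * float returns float (16 * 5.9 = 94.4)

float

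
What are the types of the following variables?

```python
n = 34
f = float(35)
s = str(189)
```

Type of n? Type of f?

n is int; f is float

int, float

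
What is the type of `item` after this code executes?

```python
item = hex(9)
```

hex() returns str representation

str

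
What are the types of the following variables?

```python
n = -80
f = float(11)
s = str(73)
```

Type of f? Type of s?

f is float; s is str

float, str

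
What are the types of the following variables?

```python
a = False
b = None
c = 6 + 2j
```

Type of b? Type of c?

b is NoneType; c is complex

NoneType, complex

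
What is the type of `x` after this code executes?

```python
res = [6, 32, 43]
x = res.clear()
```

list.clear() returns None

NoneType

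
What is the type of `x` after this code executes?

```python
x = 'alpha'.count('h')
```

str.count() returns int

int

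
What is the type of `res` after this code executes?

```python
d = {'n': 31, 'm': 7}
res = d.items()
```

dict.items() returns a dict_items view

dict_items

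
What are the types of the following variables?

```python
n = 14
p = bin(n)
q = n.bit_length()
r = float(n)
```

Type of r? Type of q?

float() returns float; int.bit_length() returns int

float, int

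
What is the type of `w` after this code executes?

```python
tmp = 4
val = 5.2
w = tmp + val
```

int + float returns float (4 + 5.2 = 9.2)

float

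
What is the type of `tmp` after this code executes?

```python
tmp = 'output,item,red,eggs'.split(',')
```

str.split() returns list

list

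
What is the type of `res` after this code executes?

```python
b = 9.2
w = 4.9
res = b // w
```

float // float returns float (floor division preserves float type)

float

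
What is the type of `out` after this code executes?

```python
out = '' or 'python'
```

'or' returns first truthy value ('python', which is str)

str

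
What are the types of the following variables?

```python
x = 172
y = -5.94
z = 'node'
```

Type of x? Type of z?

x is int; z is str

int, str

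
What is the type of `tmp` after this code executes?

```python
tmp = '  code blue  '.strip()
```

str.strip() returns str

str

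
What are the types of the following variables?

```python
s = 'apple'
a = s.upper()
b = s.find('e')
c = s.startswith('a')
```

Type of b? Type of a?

str.find() returns int; str.upper() returns str

int, str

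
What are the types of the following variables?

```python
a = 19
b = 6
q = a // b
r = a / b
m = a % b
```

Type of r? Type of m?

int / int returns float; int % int returns int

float, int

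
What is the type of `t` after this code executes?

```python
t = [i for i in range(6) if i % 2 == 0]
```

A list comprehension [...] produces a list

list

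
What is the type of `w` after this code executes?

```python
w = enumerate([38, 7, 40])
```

enumerate() returns an enumerate iterator object

enumerate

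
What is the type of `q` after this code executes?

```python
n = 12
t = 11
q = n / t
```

int / int always returns float in Python 3 (12 / 11 = 1.09091)

float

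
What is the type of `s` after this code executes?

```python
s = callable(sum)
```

callable() returns bool

bool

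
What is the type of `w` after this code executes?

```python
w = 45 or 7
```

'or' returns the first truthy value (45, which is int)

int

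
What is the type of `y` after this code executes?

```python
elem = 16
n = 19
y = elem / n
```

int / int always returns float in Python 3 (16 / 19 = 0.842105)

float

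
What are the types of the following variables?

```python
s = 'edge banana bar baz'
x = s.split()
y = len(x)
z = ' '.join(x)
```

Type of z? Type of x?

str.join() returns str; str.split() returns list

str, list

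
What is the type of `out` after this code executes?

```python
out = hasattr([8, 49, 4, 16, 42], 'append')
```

hasattr() returns bool

bool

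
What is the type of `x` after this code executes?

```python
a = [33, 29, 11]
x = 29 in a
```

'in' operator returns bool

bool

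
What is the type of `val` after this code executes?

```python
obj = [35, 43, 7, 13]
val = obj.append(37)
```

list.append() returns None (mutates in place)

NoneType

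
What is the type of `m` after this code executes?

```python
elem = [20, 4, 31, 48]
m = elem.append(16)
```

list.append() returns None (mutates in place)

NoneType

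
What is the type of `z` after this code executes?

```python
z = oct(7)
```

oct() returns str representation

str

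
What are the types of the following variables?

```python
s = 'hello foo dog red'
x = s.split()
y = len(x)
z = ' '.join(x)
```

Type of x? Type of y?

str.split() returns list; len() returns int

list, int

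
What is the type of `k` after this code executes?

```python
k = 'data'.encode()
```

str.encode() returns bytes

bytes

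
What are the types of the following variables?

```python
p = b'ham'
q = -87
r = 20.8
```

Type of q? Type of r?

q is int; r is float

int, float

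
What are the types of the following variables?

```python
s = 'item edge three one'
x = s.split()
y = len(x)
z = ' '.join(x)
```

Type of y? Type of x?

len() returns int; str.split() returns list

int, list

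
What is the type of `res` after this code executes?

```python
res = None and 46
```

'and' returns first falsy value (None)

NoneType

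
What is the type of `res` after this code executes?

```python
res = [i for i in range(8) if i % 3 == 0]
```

A list comprehension [...] produces a list

list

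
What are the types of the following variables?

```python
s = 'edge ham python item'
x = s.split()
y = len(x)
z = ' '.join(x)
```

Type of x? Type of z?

str.split() returns list; str.join() returns str

list, str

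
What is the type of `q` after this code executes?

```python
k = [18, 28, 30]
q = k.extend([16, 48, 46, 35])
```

list.extend() returns None

NoneType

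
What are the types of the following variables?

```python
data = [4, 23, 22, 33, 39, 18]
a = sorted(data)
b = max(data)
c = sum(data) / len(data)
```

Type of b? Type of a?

max of ints returns int; sorted() returns list

int, list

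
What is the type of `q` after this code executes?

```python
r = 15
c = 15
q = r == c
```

Equality comparison returns bool

bool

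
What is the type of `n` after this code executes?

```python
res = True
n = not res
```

'not' always returns bool

bool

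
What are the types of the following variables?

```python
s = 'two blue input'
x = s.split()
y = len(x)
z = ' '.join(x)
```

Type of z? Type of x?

str.join() returns str; str.split() returns list

str, list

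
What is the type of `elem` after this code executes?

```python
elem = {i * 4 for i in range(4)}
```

A set comprehension {expr for x in iterable} produces a set

set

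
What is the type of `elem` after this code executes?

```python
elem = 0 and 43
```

'and' returns the first falsy value (0, which is int)

int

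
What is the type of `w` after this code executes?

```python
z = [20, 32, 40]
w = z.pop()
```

list.pop() returns the popped element (int here)

int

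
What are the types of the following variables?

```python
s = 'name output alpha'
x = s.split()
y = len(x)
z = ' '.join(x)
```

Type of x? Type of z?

str.split() returns list; str.join() returns str

list, str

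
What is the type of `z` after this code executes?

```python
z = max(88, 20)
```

max() of ints returns int

int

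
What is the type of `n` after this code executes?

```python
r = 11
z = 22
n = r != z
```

Comparison operators return bool

bool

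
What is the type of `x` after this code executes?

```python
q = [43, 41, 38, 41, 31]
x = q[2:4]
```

Slicing a list always returns a list

list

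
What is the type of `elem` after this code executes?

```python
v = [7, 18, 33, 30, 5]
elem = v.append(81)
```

list.append() returns None (mutates in place)

NoneType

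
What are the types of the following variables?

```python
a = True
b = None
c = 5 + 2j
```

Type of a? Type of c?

a is bool; c is complex

bool, complex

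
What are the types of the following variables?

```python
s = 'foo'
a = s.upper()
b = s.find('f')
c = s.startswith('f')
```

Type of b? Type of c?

str.find() returns int; str.startswith() returns bool

int, bool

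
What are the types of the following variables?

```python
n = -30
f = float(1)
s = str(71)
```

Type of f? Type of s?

f is float; s is str

float, str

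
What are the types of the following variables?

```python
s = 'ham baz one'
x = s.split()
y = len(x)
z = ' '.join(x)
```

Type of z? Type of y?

str.join() returns str; len() returns int

str, int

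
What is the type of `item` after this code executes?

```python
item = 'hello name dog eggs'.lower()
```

str.lower() returns str

str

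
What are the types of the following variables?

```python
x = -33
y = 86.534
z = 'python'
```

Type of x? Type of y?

x is int; y is float

int, float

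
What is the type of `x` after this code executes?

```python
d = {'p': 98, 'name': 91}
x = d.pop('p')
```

dict.pop() returns the value (int)

int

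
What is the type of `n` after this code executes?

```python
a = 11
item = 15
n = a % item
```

int % int returns int (11 % 15 = 11)

int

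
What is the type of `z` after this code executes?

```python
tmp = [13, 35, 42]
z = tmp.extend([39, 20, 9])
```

list.extend() returns None

NoneType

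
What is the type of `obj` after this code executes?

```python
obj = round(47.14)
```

round() with no ndigits arg returns int

int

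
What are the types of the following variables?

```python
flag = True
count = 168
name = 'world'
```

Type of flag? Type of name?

flag is bool; name is str

bool, str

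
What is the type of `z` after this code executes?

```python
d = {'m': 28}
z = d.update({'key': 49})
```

dict.update() returns None

NoneType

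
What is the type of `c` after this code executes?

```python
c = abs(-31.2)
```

abs() of float returns float

float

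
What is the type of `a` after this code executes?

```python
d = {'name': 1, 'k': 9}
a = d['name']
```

Accessing dict[str, int] with key 'name' returns int value 1

int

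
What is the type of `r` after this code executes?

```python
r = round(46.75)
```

round() with no ndigits arg returns int

int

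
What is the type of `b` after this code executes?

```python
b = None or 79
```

'or' with None returns the other value (79, int)

int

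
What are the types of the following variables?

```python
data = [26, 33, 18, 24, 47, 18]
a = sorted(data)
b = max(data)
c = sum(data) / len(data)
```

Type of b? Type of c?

max of ints returns int; int / int returns float

int, float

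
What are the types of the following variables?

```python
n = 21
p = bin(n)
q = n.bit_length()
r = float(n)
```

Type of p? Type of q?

bin() returns str; int.bit_length() returns int

str, int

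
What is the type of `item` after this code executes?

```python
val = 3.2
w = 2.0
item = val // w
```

float // float returns float (floor division preserves float type)

float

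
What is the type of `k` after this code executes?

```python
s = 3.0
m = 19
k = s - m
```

float - int returns float (3.0 - 19 = -16.0)

float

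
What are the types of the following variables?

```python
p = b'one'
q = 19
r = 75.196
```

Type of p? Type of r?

p is bytes; r is float

bytes, float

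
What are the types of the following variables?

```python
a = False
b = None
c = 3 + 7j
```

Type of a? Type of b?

a is bool; b is NoneType

bool, NoneType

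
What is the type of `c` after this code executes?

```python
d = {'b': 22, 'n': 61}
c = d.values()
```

.values() returns a dict_values view object

dict_values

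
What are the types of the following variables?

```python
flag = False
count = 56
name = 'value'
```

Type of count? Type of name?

count is int; name is str

int, str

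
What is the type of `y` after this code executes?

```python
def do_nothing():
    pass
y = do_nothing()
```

A function with no return statement returns None

NoneType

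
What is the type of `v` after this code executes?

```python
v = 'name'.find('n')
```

str.find() returns int (index, or -1)

int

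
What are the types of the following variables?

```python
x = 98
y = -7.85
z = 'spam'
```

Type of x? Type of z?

x is int; z is str

int, str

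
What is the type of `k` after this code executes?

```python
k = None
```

None has type NoneType

NoneType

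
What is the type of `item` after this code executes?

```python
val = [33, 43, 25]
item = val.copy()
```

list.copy() returns list

list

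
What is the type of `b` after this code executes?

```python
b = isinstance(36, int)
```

isinstance() returns bool

bool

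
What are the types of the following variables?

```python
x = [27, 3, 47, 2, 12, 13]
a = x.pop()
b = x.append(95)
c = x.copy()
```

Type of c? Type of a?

list.copy() returns list; list.pop() returns the element (int)

list, int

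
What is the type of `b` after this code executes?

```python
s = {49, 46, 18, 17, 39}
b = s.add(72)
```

set.add() returns None (mutates in place)

NoneType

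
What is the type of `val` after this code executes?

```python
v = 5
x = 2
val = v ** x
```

int ** positive int returns int (5 ** 2 = 25)

int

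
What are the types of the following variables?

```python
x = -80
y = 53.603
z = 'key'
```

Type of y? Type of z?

y is float; z is str

float, str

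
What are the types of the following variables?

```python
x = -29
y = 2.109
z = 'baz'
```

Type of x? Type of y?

x is int; y is float

int, float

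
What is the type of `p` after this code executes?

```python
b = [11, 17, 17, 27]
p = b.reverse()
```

list.reverse() returns None

NoneType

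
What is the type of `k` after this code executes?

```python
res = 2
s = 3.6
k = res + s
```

int + float returns float (2 + 3.6 = 5.6)

float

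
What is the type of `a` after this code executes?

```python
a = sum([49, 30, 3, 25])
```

sum() of ints returns int

int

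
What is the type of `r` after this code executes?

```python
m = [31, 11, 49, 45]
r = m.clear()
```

list.clear() returns None

NoneType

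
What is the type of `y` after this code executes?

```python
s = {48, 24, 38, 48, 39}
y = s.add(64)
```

set.add() returns None (mutates in place)

NoneType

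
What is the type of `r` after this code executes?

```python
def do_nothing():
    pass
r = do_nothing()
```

A function with no return statement returns None

NoneType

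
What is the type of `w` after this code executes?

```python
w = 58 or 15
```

'or' returns the first truthy value (58, which is int)

int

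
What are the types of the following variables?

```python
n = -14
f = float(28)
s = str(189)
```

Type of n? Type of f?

n is int; f is float

int, float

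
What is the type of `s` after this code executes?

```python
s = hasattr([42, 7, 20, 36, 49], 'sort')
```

hasattr() returns bool

bool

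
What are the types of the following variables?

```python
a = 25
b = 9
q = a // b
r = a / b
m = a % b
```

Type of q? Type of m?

int // int returns int; int % int returns int

int, int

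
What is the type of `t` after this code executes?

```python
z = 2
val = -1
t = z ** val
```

int ** negative int returns float

float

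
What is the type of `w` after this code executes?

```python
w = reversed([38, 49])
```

reversed() on a list returns a list_reverseiterator

list_reverseiterator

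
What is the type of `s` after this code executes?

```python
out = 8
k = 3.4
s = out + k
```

int + float returns float (8 + 3.4 = 11.4)

float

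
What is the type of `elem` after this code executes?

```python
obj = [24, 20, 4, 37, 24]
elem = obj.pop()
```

list.pop() returns the popped element (int here)

int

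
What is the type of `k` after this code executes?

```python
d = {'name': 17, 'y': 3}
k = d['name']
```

Accessing dict[str, int] with key 'name' returns int value 17

int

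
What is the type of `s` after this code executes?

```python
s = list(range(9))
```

list(range(...)) returns list

list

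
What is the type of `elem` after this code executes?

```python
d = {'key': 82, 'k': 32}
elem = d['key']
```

Accessing dict[str, int] with key 'key' returns int value 82

int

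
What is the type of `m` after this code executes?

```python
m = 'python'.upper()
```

str.upper() returns str

str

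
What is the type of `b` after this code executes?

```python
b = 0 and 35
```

'and' returns the first falsy value (0, which is int)

int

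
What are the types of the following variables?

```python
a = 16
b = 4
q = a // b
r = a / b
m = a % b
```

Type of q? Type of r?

int // int returns int; int / int returns float

int, float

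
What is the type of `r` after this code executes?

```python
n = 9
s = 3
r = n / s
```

int / int always returns float in Python 3 (9 / 3 = 3)

float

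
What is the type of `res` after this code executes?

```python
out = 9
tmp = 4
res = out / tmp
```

int / int always returns float in Python 3 (9 / 4 = 2.25)

float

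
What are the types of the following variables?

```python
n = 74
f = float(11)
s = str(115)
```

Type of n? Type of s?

n is int; s is str

int, str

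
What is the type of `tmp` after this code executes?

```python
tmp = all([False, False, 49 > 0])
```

all() returns bool

bool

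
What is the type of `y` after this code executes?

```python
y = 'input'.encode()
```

str.encode() returns bytes

bytes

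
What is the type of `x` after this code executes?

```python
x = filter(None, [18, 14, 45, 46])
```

filter() returns a filter iterator object

filter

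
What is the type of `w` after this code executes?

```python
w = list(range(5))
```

list(range(...)) returns list

list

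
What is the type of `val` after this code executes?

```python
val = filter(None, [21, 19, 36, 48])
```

filter() returns a filter iterator object

filter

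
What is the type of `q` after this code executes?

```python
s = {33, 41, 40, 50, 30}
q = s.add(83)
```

set.add() returns None (mutates in place)

NoneType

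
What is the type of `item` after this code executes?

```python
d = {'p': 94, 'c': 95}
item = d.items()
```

dict.items() returns a dict_items view

dict_items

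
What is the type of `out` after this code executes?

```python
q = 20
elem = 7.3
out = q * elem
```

int * float returns float (20 * 7.3 = 146.0)

float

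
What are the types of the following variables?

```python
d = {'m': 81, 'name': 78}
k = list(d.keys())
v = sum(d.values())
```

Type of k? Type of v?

list(...) returns list; sum of int values returns int

list, int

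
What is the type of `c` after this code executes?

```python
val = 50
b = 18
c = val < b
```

Comparison operators return bool

bool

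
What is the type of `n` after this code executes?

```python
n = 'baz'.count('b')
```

str.count() returns int

int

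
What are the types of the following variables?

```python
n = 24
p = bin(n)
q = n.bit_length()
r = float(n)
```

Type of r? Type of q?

float() returns float; int.bit_length() returns int

float, int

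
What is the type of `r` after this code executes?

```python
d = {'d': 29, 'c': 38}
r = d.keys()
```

.keys() returns a dict_keys view object

dict_keys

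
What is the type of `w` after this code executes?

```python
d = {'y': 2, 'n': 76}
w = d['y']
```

Accessing dict[str, int] with key 'y' returns int value 2

int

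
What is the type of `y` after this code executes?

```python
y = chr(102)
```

chr() returns str (single character)

str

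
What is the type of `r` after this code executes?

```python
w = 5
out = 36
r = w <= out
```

Comparison operators return bool

bool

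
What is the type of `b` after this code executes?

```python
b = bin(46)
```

bin() returns str representation

str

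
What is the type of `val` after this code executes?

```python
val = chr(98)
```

chr() returns str (single character)

str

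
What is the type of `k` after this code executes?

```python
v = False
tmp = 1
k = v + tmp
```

bool + int returns int (False is 0, so 0 + 1 = 1)

int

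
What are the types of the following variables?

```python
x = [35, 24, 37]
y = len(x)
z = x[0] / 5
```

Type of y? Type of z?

len() returns int; int / int returns float

int, float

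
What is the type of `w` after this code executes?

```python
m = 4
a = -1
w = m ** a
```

int ** negative int returns float

float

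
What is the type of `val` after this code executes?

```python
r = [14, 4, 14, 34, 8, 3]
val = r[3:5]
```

Slicing a list always returns a list

list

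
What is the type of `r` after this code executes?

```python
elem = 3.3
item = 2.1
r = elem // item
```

float // float returns float (floor division preserves float type)

float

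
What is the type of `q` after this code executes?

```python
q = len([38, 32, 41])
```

len() always returns int

int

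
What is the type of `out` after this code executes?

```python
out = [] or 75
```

'or' returns first truthy value (75, which is int)

int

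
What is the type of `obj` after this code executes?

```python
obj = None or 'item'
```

'or' with None returns the other value ('item', str)

str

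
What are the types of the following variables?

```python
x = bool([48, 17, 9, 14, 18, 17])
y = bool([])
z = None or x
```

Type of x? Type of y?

bool() returns bool; bool() returns bool

bool, bool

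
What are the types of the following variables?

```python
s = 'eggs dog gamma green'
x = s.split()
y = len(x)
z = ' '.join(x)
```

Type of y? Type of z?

len() returns int; str.join() returns str

int, str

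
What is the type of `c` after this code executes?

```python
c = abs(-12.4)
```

abs() of float returns float

float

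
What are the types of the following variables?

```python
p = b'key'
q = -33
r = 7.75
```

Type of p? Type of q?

p is bytes; q is int

bytes, int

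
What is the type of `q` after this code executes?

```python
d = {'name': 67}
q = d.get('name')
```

dict.get() returns the value (int) when key is found

int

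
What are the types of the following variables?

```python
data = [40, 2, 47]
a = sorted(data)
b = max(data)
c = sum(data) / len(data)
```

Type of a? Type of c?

sorted() returns list; int / int returns float

list, float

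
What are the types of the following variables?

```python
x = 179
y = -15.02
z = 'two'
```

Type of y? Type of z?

y is float; z is str

float, str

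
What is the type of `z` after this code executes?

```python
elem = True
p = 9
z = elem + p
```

bool + int returns int (True is 1, so 1 + 9 = 10)

int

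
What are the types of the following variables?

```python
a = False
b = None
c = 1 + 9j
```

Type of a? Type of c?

a is bool; c is complex

bool, complex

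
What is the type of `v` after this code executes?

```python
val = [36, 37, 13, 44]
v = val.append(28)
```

list.append() returns None (mutates in place)

NoneType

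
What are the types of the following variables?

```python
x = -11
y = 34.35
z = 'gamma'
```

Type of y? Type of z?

y is float; z is str

float, str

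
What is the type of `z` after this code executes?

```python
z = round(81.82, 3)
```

round() with ndigits arg returns float

float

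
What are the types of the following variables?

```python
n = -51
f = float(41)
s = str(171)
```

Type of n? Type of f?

n is int; f is float

int, float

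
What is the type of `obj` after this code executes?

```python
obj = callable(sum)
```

callable() returns bool

bool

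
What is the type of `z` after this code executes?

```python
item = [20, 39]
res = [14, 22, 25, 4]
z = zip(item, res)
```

zip() returns a zip iterator object

zip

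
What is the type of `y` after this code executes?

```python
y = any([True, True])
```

any() returns bool

bool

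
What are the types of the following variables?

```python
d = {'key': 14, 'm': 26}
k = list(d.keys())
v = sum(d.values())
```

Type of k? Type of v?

list(...) returns list; sum of int values returns int

list, int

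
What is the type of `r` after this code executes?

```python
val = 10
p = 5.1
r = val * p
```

int * float returns float (10 * 5.1 = 51.0)

float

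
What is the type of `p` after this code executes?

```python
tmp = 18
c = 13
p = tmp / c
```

int / int always returns float in Python 3 (18 / 13 = 1.38462)

float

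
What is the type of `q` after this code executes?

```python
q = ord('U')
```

ord() returns int (Unicode code point)

int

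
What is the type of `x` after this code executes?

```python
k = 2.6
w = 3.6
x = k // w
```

float // float returns float (floor division preserves float type)

float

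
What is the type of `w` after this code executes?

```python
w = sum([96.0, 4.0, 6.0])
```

sum() of floats returns float

float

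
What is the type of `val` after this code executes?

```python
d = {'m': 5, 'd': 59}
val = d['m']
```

Accessing dict[str, int] with key 'm' returns int value 5

int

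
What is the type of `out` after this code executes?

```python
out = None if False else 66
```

Ternary: condition is False, else branch (66) taken → int

int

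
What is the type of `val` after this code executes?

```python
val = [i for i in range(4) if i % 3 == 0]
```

A list comprehension [...] produces a list

list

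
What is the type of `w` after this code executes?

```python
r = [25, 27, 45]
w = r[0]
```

Indexing a list of ints returns int (r[0] = 25)

int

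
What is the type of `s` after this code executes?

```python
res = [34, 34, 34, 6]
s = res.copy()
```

list.copy() returns list

list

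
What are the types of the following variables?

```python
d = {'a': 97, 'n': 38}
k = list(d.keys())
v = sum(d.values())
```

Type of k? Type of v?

list(...) returns list; sum of int values returns int

list, int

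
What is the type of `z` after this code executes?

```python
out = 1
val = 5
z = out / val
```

int / int always returns float in Python 3 (1 / 5 = 0.2)

float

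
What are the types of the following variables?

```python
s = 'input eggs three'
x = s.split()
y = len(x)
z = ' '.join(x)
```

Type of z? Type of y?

str.join() returns str; len() returns int

str, int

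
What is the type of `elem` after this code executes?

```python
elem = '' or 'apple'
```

'or' returns first truthy value ('apple', which is str)

str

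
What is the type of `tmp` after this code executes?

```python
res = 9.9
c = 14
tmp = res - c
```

float - int returns float (9.9 - 14 = -4.1)

float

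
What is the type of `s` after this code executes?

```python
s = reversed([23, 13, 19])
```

reversed() on a list returns a list_reverseiterator

list_reverseiterator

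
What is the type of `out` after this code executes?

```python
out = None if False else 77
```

Ternary: condition is False, else branch (77) taken → int

int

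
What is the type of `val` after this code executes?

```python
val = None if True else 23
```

Ternary: condition is True, if branch (None) taken → NoneType

NoneType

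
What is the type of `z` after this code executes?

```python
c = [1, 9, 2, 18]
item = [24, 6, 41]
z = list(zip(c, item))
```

list(zip(...)) returns a list of tuples

list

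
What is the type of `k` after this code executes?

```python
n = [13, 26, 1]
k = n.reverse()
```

list.reverse() returns None

NoneType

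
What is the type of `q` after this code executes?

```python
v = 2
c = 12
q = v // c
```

int // int returns int (2 // 12 = 0)

int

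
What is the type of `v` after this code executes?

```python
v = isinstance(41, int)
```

isinstance() returns bool

bool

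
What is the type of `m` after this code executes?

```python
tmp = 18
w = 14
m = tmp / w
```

int / int always returns float in Python 3 (18 / 14 = 1.28571)

float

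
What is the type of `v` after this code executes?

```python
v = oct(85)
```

oct() returns str representation

str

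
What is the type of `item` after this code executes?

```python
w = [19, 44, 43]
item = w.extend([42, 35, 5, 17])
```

list.extend() returns None

NoneType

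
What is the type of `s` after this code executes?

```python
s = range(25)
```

range() returns a range object

range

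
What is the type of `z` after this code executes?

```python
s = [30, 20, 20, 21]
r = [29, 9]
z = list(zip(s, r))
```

list(zip(...)) returns a list of tuples

list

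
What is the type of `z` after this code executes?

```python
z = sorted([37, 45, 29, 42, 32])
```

sorted() always returns list

list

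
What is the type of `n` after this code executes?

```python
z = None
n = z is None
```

'is' comparison returns bool

bool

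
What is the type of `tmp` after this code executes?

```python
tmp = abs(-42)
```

abs() of int returns int

int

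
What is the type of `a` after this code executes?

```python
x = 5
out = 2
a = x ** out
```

int ** positive int returns int (5 ** 2 = 25)

int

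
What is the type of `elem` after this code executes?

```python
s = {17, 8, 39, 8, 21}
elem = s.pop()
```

Popping from a set of ints returns int

int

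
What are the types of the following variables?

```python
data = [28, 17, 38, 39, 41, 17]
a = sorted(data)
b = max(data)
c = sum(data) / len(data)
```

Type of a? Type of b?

sorted() returns list; max of ints returns int

list, int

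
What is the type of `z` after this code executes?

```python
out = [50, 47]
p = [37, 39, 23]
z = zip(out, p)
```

zip() returns a zip iterator object

zip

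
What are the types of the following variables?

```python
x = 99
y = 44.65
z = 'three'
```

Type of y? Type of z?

y is float; z is str

float, str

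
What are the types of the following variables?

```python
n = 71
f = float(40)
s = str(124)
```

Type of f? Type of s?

f is float; s is str

float, str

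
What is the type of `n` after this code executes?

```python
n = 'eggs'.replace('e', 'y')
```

str.replace() returns str

str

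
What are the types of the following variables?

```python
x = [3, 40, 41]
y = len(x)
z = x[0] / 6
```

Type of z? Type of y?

int / int returns float; len() returns int

float, int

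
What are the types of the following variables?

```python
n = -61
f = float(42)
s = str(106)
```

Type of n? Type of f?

n is int; f is float

int, float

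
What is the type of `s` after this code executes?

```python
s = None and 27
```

'and' returns first falsy value (None)

NoneType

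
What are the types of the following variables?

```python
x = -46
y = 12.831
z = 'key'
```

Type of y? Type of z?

y is float; z is str

float, str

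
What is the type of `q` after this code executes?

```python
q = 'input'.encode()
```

str.encode() returns bytes

bytes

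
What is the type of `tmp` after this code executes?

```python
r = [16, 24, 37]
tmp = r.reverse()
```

list.reverse() returns None

NoneType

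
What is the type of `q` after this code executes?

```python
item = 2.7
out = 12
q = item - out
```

float - int returns float (2.7 - 12 = -9.3)

float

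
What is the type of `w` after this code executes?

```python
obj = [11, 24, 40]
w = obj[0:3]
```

Slicing a list always returns a list

list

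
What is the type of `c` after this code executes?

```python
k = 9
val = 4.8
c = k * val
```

int * float returns float (9 * 4.8 = 43.2)

float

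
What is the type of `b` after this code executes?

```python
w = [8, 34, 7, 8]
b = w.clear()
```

list.clear() returns None

NoneType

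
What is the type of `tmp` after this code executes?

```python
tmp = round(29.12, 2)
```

round() with ndigits arg returns float

float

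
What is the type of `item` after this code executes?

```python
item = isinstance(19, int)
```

isinstance() returns bool

bool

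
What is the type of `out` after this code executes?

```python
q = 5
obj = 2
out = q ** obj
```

int ** positive int returns int (5 ** 2 = 25)

int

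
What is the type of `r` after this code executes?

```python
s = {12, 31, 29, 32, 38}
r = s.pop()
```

Popping from a set of ints returns int

int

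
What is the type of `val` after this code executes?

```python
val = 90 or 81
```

'or' returns the first truthy value (90, which is int)

int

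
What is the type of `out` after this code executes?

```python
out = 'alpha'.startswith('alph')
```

str.startswith() returns bool

bool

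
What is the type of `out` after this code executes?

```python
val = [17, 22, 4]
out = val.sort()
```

list.sort() returns None (sorts in place)

NoneType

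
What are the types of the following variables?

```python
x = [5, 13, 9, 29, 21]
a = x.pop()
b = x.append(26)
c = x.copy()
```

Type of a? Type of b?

list.pop() returns the element (int); list.append() returns None

int, NoneType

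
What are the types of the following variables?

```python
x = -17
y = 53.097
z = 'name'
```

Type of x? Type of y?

x is int; y is float

int, float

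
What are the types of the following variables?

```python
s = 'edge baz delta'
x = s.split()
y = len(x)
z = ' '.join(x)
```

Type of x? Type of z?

str.split() returns list; str.join() returns str

list, str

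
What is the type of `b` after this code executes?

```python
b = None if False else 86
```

Ternary: condition is False, else branch (86) taken → int

int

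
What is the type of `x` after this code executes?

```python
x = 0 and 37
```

'and' returns the first falsy value (0, which is int)

int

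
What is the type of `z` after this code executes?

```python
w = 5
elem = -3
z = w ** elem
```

int ** negative int returns float

float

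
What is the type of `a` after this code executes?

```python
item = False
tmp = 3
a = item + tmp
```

bool + int returns int (False is 0, so 0 + 3 = 3)

int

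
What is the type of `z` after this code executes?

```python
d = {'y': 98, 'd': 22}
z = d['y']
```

Accessing dict[str, int] with key 'y' returns int value 98

int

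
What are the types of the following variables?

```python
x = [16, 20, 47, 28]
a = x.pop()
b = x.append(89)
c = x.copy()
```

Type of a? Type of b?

list.pop() returns the element (int); list.append() returns None

int, NoneType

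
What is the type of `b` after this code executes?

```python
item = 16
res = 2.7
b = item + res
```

int + float returns float (16 + 2.7 = 18.7)

float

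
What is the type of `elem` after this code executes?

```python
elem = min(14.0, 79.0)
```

min() of floats returns float

float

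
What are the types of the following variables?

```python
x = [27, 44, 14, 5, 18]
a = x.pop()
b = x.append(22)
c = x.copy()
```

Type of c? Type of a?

list.copy() returns list; list.pop() returns the element (int)

list, int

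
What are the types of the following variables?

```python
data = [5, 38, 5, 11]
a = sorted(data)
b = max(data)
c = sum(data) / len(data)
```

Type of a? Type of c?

sorted() returns list; int / int returns float

list, float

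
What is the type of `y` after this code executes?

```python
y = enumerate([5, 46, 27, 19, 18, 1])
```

enumerate() returns an enumerate iterator object

enumerate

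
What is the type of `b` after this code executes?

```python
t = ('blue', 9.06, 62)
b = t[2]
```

Index 2 of tuple is 62 which is int

int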